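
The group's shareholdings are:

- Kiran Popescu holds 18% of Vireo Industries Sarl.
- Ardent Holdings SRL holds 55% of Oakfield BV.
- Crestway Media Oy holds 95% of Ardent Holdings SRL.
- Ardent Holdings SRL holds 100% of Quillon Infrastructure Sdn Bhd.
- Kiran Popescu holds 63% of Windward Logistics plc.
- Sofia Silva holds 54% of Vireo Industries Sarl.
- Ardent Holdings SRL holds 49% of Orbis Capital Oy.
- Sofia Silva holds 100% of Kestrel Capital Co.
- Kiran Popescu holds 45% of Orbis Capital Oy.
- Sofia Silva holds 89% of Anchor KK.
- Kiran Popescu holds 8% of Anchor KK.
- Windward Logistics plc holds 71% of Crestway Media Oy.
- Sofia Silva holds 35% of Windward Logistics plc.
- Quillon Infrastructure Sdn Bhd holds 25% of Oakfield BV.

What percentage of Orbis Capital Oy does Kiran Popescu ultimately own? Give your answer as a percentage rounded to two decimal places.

65.82%

Kiran reaches Orbis along 2 paths.
Via Windward → Crestway → Ardent: 63% × 71% × 95% × 49% = 20.821815%.
Direct stake: 45% = 45%.
Total: 20.821815% + 45% = 65.821815%.
Rounded: 65.82%.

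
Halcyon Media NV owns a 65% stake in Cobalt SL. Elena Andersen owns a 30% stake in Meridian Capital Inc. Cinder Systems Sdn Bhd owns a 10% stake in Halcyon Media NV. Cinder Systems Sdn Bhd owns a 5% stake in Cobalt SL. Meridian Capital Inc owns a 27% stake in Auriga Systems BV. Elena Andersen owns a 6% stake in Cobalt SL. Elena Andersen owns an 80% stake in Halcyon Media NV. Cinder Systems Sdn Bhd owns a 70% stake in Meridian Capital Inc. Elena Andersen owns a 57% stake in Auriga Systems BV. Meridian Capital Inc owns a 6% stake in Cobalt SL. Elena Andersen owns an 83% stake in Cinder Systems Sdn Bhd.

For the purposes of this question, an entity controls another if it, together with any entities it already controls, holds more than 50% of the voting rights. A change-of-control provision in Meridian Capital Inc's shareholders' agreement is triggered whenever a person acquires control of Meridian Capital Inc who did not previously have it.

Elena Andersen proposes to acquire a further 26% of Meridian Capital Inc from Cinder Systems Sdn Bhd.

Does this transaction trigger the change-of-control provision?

No

The purchase adds only to Elena's holdings (Cinder's stake shrinks), so Elena is the only person who could newly come to control Meridian.
Elena holds 83% of Cinder, so Elena controls Cinder.
Elena and Cinder together hold 30% + 70% = 100% of Meridian, so Elena controls Meridian.
So Elena already controls Meridian before the transaction.
After the purchase, Elena's direct stake in Meridian rises to 30% + 26% = 56%, and Cinder's stake falls to 44%.
Elena controlled Meridian already, so this is not a new person acquiring control; every other person's position is unchanged or reduced.
No new person acquires control, so the clause is not triggered.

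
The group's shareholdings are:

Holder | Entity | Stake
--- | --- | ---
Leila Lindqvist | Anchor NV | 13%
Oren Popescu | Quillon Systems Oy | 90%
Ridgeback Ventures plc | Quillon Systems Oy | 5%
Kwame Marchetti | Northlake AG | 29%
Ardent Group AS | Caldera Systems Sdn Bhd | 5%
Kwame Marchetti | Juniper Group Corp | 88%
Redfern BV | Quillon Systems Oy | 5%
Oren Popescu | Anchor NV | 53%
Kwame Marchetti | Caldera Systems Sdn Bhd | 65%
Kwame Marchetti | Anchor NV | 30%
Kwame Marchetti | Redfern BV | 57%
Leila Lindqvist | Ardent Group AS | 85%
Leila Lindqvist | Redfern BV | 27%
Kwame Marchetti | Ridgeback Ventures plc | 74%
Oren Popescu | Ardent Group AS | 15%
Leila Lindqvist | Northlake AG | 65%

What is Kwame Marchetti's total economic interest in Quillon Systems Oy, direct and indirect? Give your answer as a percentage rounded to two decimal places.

6.55%

Kwame reaches Quillon along 2 paths.
Via Redfern: 57% × 5% = 2.85%.
Via Ridgeback: 74% × 5% = 3.7%.
Total: 2.85% + 3.7% = 6.55%.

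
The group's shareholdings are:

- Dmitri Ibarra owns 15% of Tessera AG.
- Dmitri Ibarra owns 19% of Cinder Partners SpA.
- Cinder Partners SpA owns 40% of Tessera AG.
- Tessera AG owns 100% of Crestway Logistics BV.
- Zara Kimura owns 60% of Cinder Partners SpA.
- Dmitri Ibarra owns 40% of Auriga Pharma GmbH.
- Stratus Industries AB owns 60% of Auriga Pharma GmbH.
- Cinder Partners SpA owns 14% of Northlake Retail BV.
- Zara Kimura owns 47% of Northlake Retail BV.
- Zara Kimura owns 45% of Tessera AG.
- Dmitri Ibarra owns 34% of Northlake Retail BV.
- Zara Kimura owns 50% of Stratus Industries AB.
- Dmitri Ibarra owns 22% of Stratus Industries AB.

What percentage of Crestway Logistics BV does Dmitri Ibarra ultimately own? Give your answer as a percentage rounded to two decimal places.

Dmitri reaches Crestway along 2 paths.
Via Cinder → Tessera: 19% × 40% × 100% = 7.6%.
Via Tessera: 15% × 100% = 15%.
Total: 7.6% + 15% = 22.6%.
Rounded: 22.60%.

22.60%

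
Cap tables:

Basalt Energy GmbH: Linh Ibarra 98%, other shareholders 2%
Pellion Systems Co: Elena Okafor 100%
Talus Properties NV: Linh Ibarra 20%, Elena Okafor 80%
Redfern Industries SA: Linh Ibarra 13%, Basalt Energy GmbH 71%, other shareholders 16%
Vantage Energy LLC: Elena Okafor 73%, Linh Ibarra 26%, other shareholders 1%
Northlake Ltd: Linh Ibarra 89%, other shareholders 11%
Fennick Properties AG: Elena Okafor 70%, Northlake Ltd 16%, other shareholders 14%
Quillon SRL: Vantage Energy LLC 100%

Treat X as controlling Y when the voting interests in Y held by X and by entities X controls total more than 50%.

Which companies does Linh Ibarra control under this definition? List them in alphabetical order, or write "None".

Basalt Energy GmbH, Northlake Ltd, Redfern Industries SA

Linh holds 98% of Basalt, so Linh controls Basalt.
Linh and Basalt together hold 13% + 71% = 84% of Redfern, so Linh controls Redfern.
Linh holds 89% of Northlake, so Linh controls Northlake.
No other company's threshold is met.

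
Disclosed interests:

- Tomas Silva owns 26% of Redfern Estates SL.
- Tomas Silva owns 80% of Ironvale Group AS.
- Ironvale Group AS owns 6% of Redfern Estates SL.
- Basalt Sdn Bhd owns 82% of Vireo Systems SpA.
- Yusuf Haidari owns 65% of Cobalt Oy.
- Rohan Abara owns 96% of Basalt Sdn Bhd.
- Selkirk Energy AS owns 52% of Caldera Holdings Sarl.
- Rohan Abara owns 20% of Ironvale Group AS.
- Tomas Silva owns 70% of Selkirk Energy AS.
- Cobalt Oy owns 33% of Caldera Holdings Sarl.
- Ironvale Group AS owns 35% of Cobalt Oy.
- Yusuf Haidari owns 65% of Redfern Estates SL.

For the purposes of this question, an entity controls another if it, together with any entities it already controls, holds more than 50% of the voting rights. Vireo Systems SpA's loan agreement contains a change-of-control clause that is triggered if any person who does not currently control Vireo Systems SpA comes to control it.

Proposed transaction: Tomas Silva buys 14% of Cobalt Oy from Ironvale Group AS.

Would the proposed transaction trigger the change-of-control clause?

No

The purchase adds only to Tomas's holdings (Ironvale's stake shrinks), so Tomas is the only person who could newly come to control Vireo.
Tomas holds 80% of Ironvale, so Tomas controls Ironvale.
Tomas holds 70% of Selkirk, so Tomas controls Selkirk.
Selkirk holds 52% of Caldera, so Tomas controls Caldera.
Neither Tomas nor any entity Tomas controls holds any voting interest in Vireo.
So before the transaction, Tomas does not control Vireo.
After the purchase, Tomas holds 14% of Cobalt directly, and Ironvale's stake falls to 21%.
Tomas's side now holds 21% + 14% = 35% of Cobalt, not > 50%, so Tomas still does not control Cobalt.
After the transaction, neither Tomas nor any entity Tomas controls holds a voting interest in Vireo, so Tomas still does not control it.
No new person acquires control, so the clause is not triggered.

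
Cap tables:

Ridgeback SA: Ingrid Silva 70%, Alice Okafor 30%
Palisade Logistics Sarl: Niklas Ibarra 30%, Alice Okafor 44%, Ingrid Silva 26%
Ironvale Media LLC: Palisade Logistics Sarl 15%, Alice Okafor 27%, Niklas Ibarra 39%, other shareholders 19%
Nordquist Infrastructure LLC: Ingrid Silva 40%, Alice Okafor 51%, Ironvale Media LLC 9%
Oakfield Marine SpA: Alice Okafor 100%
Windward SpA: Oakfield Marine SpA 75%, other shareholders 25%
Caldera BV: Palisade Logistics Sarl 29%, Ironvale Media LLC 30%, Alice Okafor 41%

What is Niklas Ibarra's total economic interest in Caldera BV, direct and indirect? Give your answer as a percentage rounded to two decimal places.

Niklas reaches Caldera along 3 paths.
Via Palisade: 30% × 29% = 8.7%.
Via Palisade → Ironvale: 30% × 15% × 30% = 1.35%.
Via Ironvale: 39% × 30% = 11.7%.
Total: 8.7% + 1.35% + 11.7% = 21.75%.

21.75%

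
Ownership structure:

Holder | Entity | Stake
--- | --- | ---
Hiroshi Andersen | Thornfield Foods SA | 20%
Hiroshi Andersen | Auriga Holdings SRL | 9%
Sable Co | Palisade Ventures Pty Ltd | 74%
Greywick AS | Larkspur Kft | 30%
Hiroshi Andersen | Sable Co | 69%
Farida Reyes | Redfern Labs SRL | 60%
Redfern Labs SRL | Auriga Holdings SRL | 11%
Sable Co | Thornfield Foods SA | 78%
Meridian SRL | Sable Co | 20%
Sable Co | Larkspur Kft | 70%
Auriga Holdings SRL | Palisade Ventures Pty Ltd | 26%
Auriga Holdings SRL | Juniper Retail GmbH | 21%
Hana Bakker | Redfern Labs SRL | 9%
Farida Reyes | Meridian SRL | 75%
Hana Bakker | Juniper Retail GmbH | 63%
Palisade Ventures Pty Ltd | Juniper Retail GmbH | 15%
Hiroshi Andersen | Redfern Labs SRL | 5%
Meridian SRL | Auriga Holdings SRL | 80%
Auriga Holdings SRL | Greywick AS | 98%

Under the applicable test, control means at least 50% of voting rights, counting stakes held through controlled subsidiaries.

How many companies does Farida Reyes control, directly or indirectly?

Farida holds 75% of Meridian, so Farida controls Meridian.
Farida holds 60% of Redfern, so Farida controls Redfern.
Meridian and Redfern together hold 80% + 11% = 91% of Auriga, so Farida controls Auriga.
Auriga holds 98% of Greywick, so Farida controls Greywick.
No other company's threshold is met.
Farida controls 4 companies.

4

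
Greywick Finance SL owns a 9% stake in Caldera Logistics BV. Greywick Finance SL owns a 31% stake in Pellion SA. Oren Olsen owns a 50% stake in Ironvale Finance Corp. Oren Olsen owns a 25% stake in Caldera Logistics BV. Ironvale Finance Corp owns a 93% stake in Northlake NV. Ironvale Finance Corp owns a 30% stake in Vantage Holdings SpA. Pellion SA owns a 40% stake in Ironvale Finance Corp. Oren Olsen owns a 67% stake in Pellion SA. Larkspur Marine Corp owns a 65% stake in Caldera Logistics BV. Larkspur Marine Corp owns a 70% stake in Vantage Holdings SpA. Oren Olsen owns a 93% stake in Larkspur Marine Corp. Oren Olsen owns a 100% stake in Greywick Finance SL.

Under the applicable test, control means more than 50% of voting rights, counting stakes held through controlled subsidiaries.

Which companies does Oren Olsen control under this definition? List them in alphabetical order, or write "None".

Caldera Logistics BV, Greywick Finance SL, Ironvale Finance Corp, Larkspur Marine Corp, Northlake NV, Pellion SA, Vantage Holdings SpA

Oren holds 100% of Greywick, so Oren controls Greywick.
Greywick and Oren together hold 31% + 67% = 98% of Pellion, so Oren controls Pellion.
Oren and Pellion together hold 50% + 40% = 90% of Ironvale, so Oren controls Ironvale.
Oren holds 93% of Larkspur, so Oren controls Larkspur.
Greywick and Larkspur and Oren together hold 9% + 65% + 25% = 99% of Caldera, so Oren controls Caldera.
Ironvale holds 93% of Northlake, so Oren controls Northlake.
Ironvale and Larkspur together hold 30% + 70% = 100% of Vantage, so Oren controls Vantage.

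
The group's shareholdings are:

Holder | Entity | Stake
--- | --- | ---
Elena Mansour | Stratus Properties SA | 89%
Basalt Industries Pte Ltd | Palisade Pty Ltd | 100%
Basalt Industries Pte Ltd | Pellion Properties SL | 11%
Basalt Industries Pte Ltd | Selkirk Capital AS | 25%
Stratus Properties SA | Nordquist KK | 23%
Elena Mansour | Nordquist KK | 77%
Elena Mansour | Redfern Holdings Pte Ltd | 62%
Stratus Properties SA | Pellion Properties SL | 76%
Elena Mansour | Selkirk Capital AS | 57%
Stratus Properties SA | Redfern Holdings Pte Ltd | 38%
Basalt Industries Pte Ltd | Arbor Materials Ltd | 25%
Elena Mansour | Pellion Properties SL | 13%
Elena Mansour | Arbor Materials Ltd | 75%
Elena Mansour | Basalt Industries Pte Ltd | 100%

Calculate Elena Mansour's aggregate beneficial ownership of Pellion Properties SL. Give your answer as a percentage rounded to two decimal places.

91.64%

Elena reaches Pellion along 3 paths.
Via Stratus: 89% × 76% = 67.64%.
Via Basalt: 100% × 11% = 11%.
Direct stake: 13% = 13%.
Total: 67.64% + 11% + 13% = 91.64%.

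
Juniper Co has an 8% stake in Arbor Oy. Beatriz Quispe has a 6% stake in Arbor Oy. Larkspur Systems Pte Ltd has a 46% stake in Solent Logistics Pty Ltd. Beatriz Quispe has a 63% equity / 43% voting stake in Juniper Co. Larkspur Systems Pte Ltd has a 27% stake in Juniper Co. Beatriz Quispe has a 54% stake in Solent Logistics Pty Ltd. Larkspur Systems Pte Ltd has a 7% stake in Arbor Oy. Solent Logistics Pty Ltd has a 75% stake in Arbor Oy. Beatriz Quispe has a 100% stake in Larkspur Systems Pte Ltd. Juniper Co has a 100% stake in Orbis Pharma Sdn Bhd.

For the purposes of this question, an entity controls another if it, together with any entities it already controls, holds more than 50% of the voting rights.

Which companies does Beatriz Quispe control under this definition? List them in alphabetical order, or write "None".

Arbor Oy, Juniper Co, Larkspur Systems Pte Ltd, Orbis Pharma Sdn Bhd, Solent Logistics Pty Ltd

Beatriz holds 100% of Larkspur, so Beatriz controls Larkspur.
Larkspur and Beatriz together hold 27% + 43% = 70% of Juniper, so Beatriz controls Juniper.
Beatriz and Larkspur together hold 54% + 46% = 100% of Solent, so Beatriz controls Solent.
Juniper holds 100% of Orbis, so Beatriz controls Orbis.
Juniper and Beatriz and Solent and Larkspur together hold 8% + 6% + 75% + 7% = 96% of Arbor, so Beatriz controls Arbor.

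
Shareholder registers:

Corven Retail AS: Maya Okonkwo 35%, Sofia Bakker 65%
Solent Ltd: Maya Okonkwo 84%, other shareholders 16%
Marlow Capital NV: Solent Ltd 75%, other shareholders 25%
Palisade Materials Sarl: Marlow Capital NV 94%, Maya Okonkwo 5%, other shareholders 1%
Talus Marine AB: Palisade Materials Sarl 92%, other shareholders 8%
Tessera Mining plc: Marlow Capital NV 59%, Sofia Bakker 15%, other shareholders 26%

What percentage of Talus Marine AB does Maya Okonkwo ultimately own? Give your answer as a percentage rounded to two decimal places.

Maya reaches Talus along 2 paths.
Via Solent → Marlow → Palisade: 84% × 75% × 94% × 92% = 54.4824%.
Via Palisade: 5% × 92% = 4.6%.
Total: 54.4824% + 4.6% = 59.0824%.
Rounded: 59.08%.

59.08%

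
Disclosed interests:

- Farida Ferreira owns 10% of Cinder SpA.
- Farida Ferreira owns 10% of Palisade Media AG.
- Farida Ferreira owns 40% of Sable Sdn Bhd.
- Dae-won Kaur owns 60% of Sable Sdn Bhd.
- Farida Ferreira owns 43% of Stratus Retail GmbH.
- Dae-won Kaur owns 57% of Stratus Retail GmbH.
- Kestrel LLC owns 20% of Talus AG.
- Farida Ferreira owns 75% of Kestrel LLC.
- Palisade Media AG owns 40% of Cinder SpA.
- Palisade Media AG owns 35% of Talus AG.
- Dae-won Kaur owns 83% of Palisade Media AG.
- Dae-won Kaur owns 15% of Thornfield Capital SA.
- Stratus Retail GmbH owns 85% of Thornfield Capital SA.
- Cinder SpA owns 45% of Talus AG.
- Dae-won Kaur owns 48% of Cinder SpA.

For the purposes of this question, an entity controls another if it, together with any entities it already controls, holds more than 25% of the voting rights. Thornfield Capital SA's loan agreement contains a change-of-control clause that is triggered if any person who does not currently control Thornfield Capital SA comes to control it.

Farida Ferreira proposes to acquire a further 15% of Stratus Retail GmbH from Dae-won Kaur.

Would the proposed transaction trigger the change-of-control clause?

The purchase adds only to Farida's holdings (Dae-won's stake shrinks), so Farida is the only person who could newly come to control Thornfield.
Farida holds 43% of Stratus, so Farida controls Stratus.
Stratus holds 85% of Thornfield, so Farida controls Thornfield.
So Farida already controls Thornfield before the transaction.
After the purchase, Farida's direct stake in Stratus rises to 43% + 15% = 58%, and Dae-won's stake falls to 42%.
Farida controlled Thornfield already, so this is not a new person acquiring control; every other person's position is unchanged or reduced.
No new person acquires control, so the clause is not triggered.

No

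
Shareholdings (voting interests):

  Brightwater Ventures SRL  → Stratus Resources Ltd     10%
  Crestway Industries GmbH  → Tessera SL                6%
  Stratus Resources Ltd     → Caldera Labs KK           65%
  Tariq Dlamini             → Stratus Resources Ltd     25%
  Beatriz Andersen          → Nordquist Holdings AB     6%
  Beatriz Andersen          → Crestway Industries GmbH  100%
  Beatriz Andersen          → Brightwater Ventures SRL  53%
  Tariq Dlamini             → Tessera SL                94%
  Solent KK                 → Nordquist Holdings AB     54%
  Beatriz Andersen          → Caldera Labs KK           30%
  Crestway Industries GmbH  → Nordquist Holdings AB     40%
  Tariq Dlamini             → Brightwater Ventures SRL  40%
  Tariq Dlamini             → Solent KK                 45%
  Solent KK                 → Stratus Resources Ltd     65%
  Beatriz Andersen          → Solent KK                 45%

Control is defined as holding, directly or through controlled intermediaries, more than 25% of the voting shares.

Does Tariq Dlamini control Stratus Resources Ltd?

Tariq holds 40% of Brightwater, so Tariq controls Brightwater.
Tariq holds 45% of Solent, so Tariq controls Solent.
Tariq and Solent and Brightwater together hold 25% + 65% + 10% = 100% of Stratus, so Tariq controls Stratus.

Yes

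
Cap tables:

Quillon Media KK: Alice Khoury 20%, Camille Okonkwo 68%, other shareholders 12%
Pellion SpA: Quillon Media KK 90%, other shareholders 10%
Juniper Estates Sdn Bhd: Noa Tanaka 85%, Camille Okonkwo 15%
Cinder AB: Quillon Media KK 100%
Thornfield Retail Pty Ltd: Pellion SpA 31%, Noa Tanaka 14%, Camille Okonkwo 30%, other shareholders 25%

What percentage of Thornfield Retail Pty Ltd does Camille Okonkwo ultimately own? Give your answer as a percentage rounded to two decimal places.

Camille reaches Thornfield along 2 paths.
Via Quillon → Pellion: 68% × 90% × 31% = 18.972%.
Direct stake: 30% = 30%.
Total: 18.972% + 30% = 48.972%.
Rounded: 48.97%.

48.97%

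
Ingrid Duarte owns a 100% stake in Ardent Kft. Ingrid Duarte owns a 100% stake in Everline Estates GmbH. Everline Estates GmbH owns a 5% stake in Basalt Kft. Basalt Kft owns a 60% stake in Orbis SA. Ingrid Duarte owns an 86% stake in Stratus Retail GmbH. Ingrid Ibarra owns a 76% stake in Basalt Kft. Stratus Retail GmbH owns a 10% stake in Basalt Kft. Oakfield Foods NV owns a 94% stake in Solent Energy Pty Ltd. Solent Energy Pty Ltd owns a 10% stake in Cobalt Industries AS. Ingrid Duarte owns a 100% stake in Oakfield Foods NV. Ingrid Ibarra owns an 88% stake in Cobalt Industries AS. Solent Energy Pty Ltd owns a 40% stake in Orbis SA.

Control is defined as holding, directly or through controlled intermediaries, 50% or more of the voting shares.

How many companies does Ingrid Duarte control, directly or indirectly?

Ingrid Duarte holds 100% of Oakfield, so Ingrid Duarte controls Oakfield.
Ingrid Duarte holds 86% of Stratus, so Ingrid Duarte controls Stratus.
Ingrid Duarte holds 100% of Everline, so Ingrid Duarte controls Everline.
Oakfield holds 94% of Solent, so Ingrid Duarte controls Solent.
Ingrid Duarte holds 100% of Ardent, so Ingrid Duarte controls Ardent.
No other company's threshold is met.
Ingrid Duarte controls 5 companies.

5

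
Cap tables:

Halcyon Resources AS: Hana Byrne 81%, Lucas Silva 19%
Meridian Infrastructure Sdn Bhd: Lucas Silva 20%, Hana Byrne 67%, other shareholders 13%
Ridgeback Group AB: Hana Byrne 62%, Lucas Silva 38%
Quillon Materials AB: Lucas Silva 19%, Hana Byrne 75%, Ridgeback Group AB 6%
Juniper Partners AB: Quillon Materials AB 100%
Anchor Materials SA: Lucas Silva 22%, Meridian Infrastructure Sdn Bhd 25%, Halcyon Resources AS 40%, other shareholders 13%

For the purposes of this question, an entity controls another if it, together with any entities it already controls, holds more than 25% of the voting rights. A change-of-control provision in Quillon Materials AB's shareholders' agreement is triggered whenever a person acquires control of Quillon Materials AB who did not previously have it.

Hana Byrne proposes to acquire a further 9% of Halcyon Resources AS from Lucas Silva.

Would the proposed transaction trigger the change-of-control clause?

No

The purchase adds only to Hana's holdings (Lucas's stake shrinks), so Hana is the only person who could newly come to control Quillon.
Hana holds 62% of Ridgeback, so Hana controls Ridgeback.
Hana and Ridgeback together hold 75% + 6% = 81% of Quillon, so Hana controls Quillon.
So Hana already controls Quillon before the transaction.
After the purchase, Hana's direct stake in Halcyon rises to 81% + 9% = 90%, and Lucas's stake falls to 10%.
Hana controlled Quillon already, so this is not a new person acquiring control; every other person's position is unchanged or reduced.
No new person acquires control, so the clause is not triggered.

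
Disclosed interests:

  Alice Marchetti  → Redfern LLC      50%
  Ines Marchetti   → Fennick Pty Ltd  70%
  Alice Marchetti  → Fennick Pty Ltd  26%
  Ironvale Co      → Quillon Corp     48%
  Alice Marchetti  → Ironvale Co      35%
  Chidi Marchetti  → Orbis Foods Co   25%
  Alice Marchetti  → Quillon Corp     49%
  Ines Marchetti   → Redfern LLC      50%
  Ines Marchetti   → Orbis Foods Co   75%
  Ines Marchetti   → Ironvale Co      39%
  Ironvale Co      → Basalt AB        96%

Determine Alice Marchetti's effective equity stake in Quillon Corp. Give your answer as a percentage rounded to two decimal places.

Alice reaches Quillon along 2 paths.
Direct stake: 49% = 49%.
Via Ironvale: 35% × 48% = 16.8%.
Total: 49% + 16.8% = 65.8%.
Rounded: 65.80%.

65.80%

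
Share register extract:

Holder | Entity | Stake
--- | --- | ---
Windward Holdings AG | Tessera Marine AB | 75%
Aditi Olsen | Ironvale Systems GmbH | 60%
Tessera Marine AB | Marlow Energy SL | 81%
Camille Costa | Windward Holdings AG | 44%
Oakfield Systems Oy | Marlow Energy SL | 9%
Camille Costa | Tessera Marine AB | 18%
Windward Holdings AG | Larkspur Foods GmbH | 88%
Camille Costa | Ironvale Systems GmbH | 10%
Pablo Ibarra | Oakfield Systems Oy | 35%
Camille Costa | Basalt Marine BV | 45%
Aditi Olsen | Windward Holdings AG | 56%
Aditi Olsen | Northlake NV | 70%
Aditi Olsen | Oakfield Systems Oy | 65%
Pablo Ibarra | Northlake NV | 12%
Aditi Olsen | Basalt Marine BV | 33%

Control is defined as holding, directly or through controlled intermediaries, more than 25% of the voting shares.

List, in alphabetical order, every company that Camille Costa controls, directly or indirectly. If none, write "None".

Basalt Marine BV, Larkspur Foods GmbH, Marlow Energy SL, Tessera Marine AB, Windward Holdings AG

Camille holds 44% of Windward, so Camille controls Windward.
Camille holds 45% of Basalt, so Camille controls Basalt.
Camille and Windward together hold 18% + 75% = 93% of Tessera, so Camille controls Tessera.
Windward holds 88% of Larkspur, so Camille controls Larkspur.
Tessera holds 81% of Marlow, so Camille controls Marlow.
No other company's threshold is met.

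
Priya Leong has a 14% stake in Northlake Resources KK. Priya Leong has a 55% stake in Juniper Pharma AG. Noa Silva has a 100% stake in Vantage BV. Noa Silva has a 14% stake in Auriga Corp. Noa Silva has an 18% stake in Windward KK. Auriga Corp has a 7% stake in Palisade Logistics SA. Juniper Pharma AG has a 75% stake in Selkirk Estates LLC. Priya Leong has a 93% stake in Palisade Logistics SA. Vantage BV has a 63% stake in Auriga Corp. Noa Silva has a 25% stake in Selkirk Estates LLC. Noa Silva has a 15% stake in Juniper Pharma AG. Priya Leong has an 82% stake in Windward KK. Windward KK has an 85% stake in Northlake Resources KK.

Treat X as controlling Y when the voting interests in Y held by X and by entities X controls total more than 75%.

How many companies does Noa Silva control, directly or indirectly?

2

Noa holds 100% of Vantage, so Noa controls Vantage.
Vantage and Noa together hold 63% + 14% = 77% of Auriga, so Noa controls Auriga.
No other company's threshold is met.
Noa controls 2 companies.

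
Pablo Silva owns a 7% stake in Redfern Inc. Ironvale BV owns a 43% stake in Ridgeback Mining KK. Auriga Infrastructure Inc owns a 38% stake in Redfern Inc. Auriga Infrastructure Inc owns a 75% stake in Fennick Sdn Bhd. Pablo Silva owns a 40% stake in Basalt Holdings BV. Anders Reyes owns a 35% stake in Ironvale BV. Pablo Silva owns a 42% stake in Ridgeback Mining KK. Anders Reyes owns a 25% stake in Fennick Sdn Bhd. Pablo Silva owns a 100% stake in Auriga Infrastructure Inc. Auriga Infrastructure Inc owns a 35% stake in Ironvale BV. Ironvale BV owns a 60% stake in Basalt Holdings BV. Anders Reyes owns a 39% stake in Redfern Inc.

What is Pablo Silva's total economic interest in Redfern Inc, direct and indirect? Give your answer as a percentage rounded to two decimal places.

45.00%

Pablo reaches Redfern along 2 paths.
Via Auriga: 100% × 38% = 38%.
Direct stake: 7% = 7%.
Total: 38% + 7% = 45%.
Rounded: 45.00%.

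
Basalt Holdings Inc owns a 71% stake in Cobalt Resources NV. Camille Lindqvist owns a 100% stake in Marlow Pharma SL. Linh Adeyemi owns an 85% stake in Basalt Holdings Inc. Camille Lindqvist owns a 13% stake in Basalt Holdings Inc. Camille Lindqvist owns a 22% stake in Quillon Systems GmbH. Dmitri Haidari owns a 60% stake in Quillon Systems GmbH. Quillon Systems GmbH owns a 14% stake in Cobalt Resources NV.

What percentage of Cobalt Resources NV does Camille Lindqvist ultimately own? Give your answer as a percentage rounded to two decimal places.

Camille reaches Cobalt along 2 paths.
Via Basalt: 13% × 71% = 9.23%.
Via Quillon: 22% × 14% = 3.08%.
Total: 9.23% + 3.08% = 12.31%.

12.31%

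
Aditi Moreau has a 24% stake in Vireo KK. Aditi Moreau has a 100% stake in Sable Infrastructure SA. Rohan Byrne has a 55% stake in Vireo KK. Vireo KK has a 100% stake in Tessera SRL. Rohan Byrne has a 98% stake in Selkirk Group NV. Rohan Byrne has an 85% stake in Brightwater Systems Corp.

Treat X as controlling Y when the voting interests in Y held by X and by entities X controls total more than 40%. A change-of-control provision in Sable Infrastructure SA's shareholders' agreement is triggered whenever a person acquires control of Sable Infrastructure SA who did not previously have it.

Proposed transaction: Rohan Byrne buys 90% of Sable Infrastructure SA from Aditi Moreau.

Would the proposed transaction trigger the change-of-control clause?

The purchase adds only to Rohan's holdings (Aditi's stake shrinks), so Rohan is the only person who could newly come to control Sable.
Rohan holds 98% of Selkirk, so Rohan controls Selkirk.
Rohan holds 85% of Brightwater, so Rohan controls Brightwater.
Rohan holds 55% of Vireo, so Rohan controls Vireo.
Vireo holds 100% of Tessera, so Rohan controls Tessera.
Neither Rohan nor any entity Rohan controls holds any voting interest in Sable.
So before the transaction, Rohan does not control Sable.
After the purchase, Rohan holds 90% of Sable directly, and Aditi's stake falls to 10%.
Rohan holds 90% of Sable, so Rohan controls Sable.
Rohan did not control Sable before and does after, so the clause is triggered.

Yes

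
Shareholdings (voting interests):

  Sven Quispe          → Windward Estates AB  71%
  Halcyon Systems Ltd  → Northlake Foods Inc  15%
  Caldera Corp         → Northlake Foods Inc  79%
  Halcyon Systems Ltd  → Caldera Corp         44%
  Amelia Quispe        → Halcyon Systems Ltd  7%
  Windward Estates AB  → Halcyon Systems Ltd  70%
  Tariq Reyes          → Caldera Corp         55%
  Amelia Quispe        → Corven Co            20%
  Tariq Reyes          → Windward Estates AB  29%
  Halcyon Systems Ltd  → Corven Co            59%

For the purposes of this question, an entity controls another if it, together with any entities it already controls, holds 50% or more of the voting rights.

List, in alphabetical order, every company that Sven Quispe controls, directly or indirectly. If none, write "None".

Sven holds 71% of Windward, so Sven controls Windward.
Windward holds 70% of Halcyon, so Sven controls Halcyon.
Halcyon holds 59% of Corven, so Sven controls Corven.
No other company's threshold is met.

Corven Co, Halcyon Systems Ltd, Windward Estates AB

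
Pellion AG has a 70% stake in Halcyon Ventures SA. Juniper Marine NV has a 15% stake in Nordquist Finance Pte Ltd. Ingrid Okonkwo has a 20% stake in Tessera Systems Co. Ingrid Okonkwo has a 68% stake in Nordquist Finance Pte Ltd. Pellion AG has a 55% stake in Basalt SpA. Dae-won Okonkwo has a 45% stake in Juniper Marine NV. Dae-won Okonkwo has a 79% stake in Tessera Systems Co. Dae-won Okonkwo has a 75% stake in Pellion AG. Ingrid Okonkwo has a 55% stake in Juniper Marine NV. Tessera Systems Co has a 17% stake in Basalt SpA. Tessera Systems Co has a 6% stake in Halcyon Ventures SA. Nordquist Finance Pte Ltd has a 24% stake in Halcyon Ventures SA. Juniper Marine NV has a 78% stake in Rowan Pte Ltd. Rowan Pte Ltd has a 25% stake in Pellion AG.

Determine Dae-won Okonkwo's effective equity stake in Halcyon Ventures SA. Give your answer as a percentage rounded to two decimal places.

65.00%

Dae-won reaches Halcyon along 4 paths.
Via Pellion: 75% × 70% = 52.5%.
Via Juniper → Rowan → Pellion: 45% × 78% × 25% × 70% = 6.1425%.
Via Tessera: 79% × 6% = 4.74%.
Via Juniper → Nordquist: 45% × 15% × 24% = 1.62%.
Total: 52.5% + 6.1425% + 4.74% + 1.62% = 65.0025%.
Rounded: 65.00%.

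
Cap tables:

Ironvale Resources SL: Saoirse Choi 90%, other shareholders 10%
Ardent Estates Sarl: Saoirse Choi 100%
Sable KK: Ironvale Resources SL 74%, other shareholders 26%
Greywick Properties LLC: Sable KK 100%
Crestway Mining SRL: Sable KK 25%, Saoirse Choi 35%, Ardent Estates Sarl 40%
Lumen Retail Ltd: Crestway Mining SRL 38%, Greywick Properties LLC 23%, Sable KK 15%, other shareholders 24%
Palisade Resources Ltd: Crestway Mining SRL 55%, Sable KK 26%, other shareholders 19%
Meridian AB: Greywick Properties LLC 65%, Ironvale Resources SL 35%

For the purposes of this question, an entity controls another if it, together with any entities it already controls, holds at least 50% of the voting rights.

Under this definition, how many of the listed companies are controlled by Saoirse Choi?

8

Saoirse holds 90% of Ironvale, so Saoirse controls Ironvale.
Saoirse holds 100% of Ardent, so Saoirse controls Ardent.
Ironvale holds 74% of Sable, so Saoirse controls Sable.
Sable holds 100% of Greywick, so Saoirse controls Greywick.
Sable and Saoirse and Ardent together hold 25% + 35% + 40% = 100% of Crestway, so Saoirse controls Crestway.
Crestway and Greywick and Sable together hold 38% + 23% + 15% = 76% of Lumen, so Saoirse controls Lumen.
Crestway and Sable together hold 55% + 26% = 81% of Palisade, so Saoirse controls Palisade.
Greywick and Ironvale together hold 65% + 35% = 100% of Meridian, so Saoirse controls Meridian.
Saoirse controls 8 companies.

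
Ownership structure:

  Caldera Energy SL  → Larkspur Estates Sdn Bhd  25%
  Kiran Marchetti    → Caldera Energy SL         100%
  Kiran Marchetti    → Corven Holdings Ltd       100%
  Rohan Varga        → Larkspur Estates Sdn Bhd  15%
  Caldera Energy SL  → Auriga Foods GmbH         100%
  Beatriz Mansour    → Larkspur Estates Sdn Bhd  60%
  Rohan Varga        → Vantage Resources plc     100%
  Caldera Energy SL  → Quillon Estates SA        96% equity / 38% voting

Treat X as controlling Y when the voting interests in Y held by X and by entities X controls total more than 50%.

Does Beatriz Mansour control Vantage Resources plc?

No

Beatriz holds 60% of Larkspur, so Beatriz controls Larkspur.
Neither Beatriz nor any entity Beatriz controls holds any voting interest in Vantage.
So Beatriz does not control Vantage.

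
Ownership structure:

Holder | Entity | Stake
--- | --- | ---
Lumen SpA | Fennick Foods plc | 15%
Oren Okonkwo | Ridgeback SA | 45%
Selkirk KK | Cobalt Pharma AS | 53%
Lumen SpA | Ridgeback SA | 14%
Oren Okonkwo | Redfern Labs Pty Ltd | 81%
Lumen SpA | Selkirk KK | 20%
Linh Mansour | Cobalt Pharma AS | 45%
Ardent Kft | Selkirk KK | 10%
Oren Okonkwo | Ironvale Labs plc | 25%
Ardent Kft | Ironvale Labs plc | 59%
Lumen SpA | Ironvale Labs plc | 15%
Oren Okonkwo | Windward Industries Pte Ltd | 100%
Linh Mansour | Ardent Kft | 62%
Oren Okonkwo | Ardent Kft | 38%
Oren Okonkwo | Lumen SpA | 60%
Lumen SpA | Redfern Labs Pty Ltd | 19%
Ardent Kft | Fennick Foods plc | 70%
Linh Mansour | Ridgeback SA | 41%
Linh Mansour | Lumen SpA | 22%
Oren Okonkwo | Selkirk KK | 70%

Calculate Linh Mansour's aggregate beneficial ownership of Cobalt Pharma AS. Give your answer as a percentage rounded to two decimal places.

50.62%

Linh reaches Cobalt along 3 paths.
Direct stake: 45% = 45%.
Via Ardent → Selkirk: 62% × 10% × 53% = 3.286%.
Via Lumen → Selkirk: 22% × 20% × 53% = 2.332%.
Total: 45% + 3.286% + 2.332% = 50.618%.
Rounded: 50.62%.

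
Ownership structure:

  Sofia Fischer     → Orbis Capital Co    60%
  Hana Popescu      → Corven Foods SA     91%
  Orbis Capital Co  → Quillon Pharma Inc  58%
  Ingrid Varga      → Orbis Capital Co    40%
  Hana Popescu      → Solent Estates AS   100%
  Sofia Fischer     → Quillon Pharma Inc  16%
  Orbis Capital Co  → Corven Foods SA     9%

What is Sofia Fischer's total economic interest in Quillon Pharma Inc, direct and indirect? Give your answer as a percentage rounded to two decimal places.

Sofia reaches Quillon along 2 paths.
Direct stake: 16% = 16%.
Via Orbis: 60% × 58% = 34.8%.
Total: 16% + 34.8% = 50.8%.
Rounded: 50.80%.

50.80%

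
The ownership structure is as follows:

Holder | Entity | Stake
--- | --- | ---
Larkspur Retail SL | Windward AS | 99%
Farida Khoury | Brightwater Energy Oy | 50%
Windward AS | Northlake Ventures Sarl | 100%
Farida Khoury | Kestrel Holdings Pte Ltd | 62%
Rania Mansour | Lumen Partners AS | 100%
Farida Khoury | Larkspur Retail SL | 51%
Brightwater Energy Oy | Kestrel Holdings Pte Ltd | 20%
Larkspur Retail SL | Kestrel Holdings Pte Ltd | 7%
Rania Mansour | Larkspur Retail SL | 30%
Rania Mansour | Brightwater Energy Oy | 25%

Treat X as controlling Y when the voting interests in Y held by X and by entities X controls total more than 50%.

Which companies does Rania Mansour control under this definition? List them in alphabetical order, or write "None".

Rania holds 100% of Lumen, so Rania controls Lumen.
No other company's threshold is met.

Lumen Partners AS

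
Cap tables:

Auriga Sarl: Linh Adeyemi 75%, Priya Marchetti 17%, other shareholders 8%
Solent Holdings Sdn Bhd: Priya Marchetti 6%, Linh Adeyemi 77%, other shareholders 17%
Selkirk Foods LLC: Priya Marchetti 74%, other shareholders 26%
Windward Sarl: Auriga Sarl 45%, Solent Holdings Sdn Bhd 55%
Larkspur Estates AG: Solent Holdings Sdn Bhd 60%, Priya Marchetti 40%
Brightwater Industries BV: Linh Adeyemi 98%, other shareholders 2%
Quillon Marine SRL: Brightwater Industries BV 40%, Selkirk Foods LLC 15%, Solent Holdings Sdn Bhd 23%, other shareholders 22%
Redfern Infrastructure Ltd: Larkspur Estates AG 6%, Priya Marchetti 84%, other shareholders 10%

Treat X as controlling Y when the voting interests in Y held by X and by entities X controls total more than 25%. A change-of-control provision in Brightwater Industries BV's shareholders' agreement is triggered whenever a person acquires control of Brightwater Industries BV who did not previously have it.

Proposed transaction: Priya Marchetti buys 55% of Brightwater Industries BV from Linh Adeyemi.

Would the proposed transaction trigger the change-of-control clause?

The purchase adds only to Priya's holdings (Linh's stake shrinks), so Priya is the only person who could newly come to control Brightwater.
Priya holds 74% of Selkirk, so Priya controls Selkirk.
Priya holds 40% of Larkspur, so Priya controls Larkspur.
Larkspur and Priya together hold 6% + 84% = 90% of Redfern, so Priya controls Redfern.
Neither Priya nor any entity Priya controls holds any voting interest in Brightwater.
So before the transaction, Priya does not control Brightwater.
After the purchase, Priya holds 55% of Brightwater directly, and Linh's stake falls to 43%.
Priya holds 55% of Brightwater, so Priya controls Brightwater.
Priya did not control Brightwater before and does after, so the clause is triggered.

Yes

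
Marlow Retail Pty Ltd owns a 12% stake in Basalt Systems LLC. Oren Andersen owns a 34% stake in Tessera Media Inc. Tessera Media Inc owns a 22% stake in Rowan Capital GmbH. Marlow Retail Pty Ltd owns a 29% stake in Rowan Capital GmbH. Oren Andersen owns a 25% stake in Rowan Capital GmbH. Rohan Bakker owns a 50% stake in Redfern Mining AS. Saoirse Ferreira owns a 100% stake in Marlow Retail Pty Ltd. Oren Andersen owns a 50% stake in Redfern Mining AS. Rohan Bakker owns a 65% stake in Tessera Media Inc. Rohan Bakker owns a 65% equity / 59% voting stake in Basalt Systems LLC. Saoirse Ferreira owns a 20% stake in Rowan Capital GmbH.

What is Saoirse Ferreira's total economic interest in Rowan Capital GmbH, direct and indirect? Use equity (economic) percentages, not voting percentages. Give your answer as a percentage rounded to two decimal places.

Saoirse reaches Rowan along 2 paths.
Direct stake: 20% = 20%.
Via Marlow: 100% × 29% = 29%.
Total: 20% + 29% = 49%.
Rounded: 49.00%.

49.00%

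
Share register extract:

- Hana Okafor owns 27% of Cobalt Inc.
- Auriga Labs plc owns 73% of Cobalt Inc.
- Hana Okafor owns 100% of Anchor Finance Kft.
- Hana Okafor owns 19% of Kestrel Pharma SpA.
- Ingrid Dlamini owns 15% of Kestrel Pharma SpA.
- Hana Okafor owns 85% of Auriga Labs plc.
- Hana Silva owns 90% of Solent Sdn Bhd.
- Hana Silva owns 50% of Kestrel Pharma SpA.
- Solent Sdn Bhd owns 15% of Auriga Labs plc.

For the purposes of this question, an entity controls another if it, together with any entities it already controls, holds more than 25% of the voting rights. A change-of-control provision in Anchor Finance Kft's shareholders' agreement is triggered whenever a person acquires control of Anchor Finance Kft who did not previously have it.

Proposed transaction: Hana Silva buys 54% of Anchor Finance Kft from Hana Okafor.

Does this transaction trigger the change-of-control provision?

The purchase adds only to Hana Silva's holdings (Hana Okafor's stake shrinks), so Hana Silva is the only person who could newly come to control Anchor.
Hana Silva holds 90% of Solent, so Hana Silva controls Solent.
Hana Silva holds 50% of Kestrel, so Hana Silva controls Kestrel.
Neither Hana Silva nor any entity Hana Silva controls holds any voting interest in Anchor.
So before the transaction, Hana Silva does not control Anchor.
After the purchase, Hana Silva holds 54% of Anchor directly, and Hana Okafor's stake falls to 46%.
Hana Silva holds 54% of Anchor, so Hana Silva controls Anchor.
Hana Silva did not control Anchor before and does after, so the clause is triggered.

Yes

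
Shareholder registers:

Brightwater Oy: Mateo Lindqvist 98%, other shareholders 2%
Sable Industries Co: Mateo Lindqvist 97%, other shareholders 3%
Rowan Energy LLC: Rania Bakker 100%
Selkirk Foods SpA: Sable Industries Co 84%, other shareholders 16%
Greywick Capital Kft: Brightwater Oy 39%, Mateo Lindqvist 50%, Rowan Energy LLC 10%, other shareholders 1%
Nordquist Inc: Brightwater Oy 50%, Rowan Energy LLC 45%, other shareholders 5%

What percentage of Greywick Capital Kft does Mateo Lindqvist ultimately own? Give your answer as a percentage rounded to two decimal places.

Mateo reaches Greywick along 2 paths.
Via Brightwater: 98% × 39% = 38.22%.
Direct stake: 50% = 50%.
Total: 38.22% + 50% = 88.22%.

88.22%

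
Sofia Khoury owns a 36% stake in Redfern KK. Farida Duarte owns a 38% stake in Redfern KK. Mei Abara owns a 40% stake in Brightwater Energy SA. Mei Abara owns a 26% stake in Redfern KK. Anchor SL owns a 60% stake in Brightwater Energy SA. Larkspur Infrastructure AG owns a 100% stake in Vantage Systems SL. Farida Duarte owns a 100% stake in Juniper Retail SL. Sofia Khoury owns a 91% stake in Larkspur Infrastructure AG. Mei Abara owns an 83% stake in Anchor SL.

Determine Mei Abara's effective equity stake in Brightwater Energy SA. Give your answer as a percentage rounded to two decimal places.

Mei reaches Brightwater along 2 paths.
Via Anchor: 83% × 60% = 49.8%.
Direct stake: 40% = 40%.
Total: 49.8% + 40% = 89.8%.
Rounded: 89.80%.

89.80%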